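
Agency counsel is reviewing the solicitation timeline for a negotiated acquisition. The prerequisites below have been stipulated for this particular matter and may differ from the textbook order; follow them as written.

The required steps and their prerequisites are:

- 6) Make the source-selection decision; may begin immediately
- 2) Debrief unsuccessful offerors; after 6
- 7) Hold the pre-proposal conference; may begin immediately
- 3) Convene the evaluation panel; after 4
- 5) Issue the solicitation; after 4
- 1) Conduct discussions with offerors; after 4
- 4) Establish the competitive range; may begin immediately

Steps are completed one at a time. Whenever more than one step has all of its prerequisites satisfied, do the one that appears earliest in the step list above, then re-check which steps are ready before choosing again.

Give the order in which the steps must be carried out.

6 → 2 → 7 → 4 → 3 → 5 → 1

Nothing is required for 6, 7 and 4. 6 is listed earlier → 6 first.
2, 7 and 4 are all available; 2 is listed earlier → 2.
Now 7 and 4 have their prerequisites met. 7 is listed earlier, so 7 next.
That leaves 4 as the only ready step → 4.
3, 5 and 1 are all available; 3 is listed earlier → 3.
Ready: 5 and 1. 5 is listed earlier → 5.
1 is the only step now ready → 1.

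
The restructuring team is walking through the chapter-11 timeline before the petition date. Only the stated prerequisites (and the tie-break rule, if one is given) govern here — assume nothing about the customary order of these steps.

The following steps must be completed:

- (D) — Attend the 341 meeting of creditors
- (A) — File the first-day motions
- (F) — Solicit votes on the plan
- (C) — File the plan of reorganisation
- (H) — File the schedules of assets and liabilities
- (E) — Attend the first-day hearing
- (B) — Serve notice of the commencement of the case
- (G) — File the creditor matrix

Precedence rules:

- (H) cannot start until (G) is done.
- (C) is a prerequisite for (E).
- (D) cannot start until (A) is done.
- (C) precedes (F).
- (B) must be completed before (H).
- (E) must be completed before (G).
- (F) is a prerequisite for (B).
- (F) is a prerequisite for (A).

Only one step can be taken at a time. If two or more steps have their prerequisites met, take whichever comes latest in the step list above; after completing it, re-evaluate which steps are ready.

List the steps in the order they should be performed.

(C), (E), (G), (F), (B), (H), (A), (D)

(C) has no prerequisites → (C) first.
Now (E) and (F) have their prerequisites met. (E) is listed later, so (E) next.
(G) and (F) are both available; (G) is listed later → (G).
(F) needed (C), now all done → (F).
Ready: (B) and (A). (B) is listed later → (B).
Now (H) and (A) have their prerequisites met. (H) is listed later, so (H) next.
(A) is the only step now ready → (A).
Next only (D) has its prerequisites met → (D).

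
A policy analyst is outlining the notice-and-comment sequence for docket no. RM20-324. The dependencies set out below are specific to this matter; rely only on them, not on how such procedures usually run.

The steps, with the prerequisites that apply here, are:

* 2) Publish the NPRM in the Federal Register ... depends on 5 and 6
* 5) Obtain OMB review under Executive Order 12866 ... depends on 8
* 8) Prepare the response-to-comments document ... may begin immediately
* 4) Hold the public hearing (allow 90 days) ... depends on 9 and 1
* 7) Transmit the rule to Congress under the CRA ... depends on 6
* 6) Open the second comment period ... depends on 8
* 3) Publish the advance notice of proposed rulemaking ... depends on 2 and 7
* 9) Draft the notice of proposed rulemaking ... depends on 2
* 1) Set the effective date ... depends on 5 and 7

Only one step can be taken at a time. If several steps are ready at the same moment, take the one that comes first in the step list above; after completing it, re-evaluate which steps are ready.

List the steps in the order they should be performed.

8 → 5 → 6 → 2 → 7 → 3 → 9 → 1 → 4

Only 8 has no prerequisites, so it is first.
Now 5 and 6 have their prerequisites met. 5 is listed earlier, so 5 next.
Next only 6 has its prerequisites met → 6.
Ready: 2 and 7. 2 is listed earlier → 2.
9 now also ready, so the ready set is {7, 9}; 7 is listed earlier → 7.
Ready: 3, 9 and 1. 3 is listed earlier → 3.
Ready: 9 and 1. 9 is listed earlier → 9.
1 needed 5 and 7, now all done → 1.
That leaves 4 as the only ready step → 4.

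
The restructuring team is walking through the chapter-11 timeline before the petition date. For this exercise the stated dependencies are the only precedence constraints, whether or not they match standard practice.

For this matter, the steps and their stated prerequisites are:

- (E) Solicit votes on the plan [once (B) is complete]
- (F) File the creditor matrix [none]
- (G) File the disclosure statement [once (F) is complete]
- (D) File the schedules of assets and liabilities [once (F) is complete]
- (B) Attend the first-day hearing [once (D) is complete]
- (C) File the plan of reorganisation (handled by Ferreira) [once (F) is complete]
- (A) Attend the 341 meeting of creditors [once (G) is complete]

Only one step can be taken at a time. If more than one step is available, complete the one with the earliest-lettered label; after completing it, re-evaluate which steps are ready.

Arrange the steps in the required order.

(F), (C), (D), (B), (E), (G), (A)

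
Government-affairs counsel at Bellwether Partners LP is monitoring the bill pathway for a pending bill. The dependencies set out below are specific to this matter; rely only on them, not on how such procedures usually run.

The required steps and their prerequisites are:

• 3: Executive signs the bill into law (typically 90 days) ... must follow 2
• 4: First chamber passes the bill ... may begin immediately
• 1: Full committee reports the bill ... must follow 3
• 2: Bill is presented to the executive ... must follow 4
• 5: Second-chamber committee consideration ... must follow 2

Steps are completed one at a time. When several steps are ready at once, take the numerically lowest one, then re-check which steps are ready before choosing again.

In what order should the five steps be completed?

4, 2, 3, 1, 5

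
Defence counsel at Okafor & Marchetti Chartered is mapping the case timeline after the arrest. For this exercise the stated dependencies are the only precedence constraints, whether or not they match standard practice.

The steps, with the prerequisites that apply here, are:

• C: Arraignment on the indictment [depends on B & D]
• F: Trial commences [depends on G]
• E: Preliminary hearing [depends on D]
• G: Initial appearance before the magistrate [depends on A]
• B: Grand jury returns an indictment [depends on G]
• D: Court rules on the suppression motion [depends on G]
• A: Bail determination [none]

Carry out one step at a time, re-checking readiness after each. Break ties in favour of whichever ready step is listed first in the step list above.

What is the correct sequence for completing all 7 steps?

Only A has no prerequisites, so it is first.
Next only G has its prerequisites met → G.
F, B and D are all available; F is listed earlier → F.
B and D are both available; B is listed earlier → B.
D needed G, now all done → D.
Now C and E have their prerequisites met. C is listed earlier, so C next.
That leaves E as the only ready step → E.

A, G, F, B, D, C, E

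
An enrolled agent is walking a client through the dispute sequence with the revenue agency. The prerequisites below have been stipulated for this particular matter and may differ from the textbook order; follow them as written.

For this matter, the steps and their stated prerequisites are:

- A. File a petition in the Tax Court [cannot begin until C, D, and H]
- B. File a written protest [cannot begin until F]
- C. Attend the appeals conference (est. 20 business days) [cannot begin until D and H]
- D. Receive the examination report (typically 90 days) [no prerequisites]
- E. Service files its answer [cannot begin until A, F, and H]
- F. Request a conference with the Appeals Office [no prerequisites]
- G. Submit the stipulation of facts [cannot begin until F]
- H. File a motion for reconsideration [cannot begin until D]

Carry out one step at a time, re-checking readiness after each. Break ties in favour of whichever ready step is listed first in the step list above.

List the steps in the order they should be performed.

D, F, B, G, H, C, A, E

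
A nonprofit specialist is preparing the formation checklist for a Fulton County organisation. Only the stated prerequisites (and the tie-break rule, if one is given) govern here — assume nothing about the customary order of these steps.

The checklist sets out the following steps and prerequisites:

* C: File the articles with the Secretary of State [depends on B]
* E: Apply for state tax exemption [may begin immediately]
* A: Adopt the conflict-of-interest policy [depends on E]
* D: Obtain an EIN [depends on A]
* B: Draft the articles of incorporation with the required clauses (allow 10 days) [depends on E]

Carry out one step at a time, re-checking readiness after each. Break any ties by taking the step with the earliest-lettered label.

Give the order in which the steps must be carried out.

E, A, B, C, D

E has no prerequisites → E first.
Ready: A and B. A has the earlier label → A.
D now also ready, so the ready set is {B, D}; B has the earlier label → B.
Now C and D have their prerequisites met. C has the earlier label, so C next.
D is the only step now ready → D.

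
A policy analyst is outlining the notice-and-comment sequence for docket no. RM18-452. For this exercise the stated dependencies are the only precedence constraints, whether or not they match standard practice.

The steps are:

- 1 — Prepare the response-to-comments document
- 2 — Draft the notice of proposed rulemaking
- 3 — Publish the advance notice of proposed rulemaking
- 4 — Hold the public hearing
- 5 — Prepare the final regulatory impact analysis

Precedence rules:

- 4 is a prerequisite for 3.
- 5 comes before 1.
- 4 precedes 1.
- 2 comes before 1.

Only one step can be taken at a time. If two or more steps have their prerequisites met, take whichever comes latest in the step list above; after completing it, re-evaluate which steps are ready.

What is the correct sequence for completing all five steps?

5, 4 and 2 have no prerequisites; 5 is listed later, so 5 is first.
4 and 2 are both available; 4 is listed later → 4.
3 now also ready, so the ready set is {3, 2}; 3 is listed later → 3.
That leaves 2 as the only ready step → 2.
That leaves 1 as the only ready step → 1.

5, 4, 3, 2, 1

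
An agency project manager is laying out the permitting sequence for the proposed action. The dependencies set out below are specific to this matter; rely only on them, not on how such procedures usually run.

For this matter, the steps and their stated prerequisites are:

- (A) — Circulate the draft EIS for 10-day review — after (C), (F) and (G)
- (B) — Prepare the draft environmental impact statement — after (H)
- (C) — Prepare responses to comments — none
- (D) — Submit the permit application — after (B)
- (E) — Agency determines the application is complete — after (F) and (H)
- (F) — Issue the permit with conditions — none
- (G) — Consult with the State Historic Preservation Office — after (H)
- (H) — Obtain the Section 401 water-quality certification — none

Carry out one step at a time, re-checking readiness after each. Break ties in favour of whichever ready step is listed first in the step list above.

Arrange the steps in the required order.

(C), (F), (H), (B), (D), (E), (G), (A)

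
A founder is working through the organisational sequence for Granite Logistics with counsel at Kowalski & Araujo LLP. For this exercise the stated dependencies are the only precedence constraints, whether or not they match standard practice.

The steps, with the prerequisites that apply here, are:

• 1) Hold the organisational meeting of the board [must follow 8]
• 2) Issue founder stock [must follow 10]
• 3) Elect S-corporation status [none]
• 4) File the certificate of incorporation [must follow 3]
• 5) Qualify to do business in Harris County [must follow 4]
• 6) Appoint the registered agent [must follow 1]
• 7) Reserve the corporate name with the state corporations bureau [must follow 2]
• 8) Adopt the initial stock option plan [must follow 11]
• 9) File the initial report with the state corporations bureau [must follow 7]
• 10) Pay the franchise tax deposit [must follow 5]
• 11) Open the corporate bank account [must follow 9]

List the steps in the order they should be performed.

3, 4, 5, 10, 2, 7, 9, 11, 8, 1, 6

Only 3 has no prerequisites, so it is first.
4 is the only step now ready → 4.
That leaves 5 as the only ready step → 5.
10 needed 5, now all done → 10.
Next only 2 has its prerequisites met → 2.
7 is the only step now ready → 7.
9 is the only step now ready → 9.
11 needed 9, now all done → 11.
8 needed 11, now all done → 8.
1 is the only step now ready → 1.
6 is the only step now ready → 6.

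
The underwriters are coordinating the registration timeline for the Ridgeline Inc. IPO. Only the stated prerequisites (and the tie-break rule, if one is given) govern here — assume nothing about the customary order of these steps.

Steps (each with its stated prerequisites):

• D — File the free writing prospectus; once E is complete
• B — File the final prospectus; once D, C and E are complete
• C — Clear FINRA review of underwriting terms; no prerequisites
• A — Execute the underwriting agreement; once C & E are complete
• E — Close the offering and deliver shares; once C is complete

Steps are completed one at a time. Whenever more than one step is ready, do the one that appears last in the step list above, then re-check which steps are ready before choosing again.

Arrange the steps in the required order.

C, E, A, D, B

Only C has no prerequisites, so it is first.
E needed C, now all done → E.
Ready: A and D. A is listed later → A.
That leaves D as the only ready step → D.
Next only B has its prerequisites met → B.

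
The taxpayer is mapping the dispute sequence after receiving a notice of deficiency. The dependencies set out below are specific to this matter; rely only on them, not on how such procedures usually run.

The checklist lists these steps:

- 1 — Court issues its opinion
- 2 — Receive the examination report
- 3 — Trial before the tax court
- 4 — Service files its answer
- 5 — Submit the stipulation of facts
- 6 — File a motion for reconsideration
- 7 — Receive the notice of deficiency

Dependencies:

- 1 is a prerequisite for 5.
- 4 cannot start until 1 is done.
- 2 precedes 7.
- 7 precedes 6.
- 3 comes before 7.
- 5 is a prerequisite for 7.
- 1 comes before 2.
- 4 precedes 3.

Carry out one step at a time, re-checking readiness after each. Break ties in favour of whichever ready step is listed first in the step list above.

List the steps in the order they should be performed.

1 2 4 3 5 7 6

1 is the only step with nothing outstanding, so it goes first.
Ready: 2, 4 and 5. 2 is listed earlier → 2.
Now 4 and 5 have their prerequisites met. 4 is listed earlier, so 4 next.
Ready: 3 and 5. 3 is listed earlier → 3.
Next only 5 has its prerequisites met → 5.
7 is the only step now ready → 7.
That leaves 6 as the only ready step → 6.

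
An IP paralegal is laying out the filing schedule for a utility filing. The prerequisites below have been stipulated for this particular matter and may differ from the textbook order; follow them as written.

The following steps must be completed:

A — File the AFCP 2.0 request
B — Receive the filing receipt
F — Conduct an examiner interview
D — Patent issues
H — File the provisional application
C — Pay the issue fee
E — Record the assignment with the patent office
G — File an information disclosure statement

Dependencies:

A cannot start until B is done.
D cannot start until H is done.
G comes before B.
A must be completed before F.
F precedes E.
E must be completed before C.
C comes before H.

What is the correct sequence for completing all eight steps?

G, B, A, F, E, C, H, D

Only G has no prerequisites, so it is first.
B needed G, now all done → B.
A is the only step now ready → A.
F needed A, now all done → F.
E needed F, now all done → E.
C needed E, now all done → C.
H needed C, now all done → H.
That leaves D as the only ready step → D.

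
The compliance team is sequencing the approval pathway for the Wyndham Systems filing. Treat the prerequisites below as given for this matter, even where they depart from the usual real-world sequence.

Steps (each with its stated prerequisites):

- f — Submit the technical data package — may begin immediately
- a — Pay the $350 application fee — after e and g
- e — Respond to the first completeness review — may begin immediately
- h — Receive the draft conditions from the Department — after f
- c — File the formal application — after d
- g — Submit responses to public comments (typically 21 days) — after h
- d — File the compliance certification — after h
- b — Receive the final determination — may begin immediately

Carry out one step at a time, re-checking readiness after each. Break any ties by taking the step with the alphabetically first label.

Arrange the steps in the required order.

b, e, f, h, d, c, g, a

Nothing is required for b, e and f. b has the earlier label → b first.
Ready: e and f. e has the earlier label → e.
f is the only step now ready → f.
h needed f, now all done → h.
Now d and g have their prerequisites met. d has the earlier label, so d next.
c now also ready, so the ready set is {c, g}; c has the earlier label → c.
Next only g has its prerequisites met → g.
a needed e and g, now all done → a.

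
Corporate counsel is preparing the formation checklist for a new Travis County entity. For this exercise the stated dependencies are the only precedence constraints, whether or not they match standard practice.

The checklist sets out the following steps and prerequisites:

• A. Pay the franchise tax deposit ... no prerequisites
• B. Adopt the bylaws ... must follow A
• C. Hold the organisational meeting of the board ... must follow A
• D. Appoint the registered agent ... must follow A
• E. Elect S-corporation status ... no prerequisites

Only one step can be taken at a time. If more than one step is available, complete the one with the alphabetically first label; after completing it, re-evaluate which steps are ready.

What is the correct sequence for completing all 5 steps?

A, B, C, D, E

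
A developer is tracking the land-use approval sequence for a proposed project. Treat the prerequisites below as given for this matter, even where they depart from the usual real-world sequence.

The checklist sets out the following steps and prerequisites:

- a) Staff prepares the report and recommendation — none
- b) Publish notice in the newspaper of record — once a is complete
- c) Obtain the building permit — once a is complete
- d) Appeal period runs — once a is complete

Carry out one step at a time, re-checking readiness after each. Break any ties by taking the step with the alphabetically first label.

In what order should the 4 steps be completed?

a, b, c, d

a is the only step with nothing outstanding, so it goes first.
Ready: b, c and d. b has the earlier label → b.
Ready: c and d. c has the earlier label → c.
That leaves d as the only ready step → d.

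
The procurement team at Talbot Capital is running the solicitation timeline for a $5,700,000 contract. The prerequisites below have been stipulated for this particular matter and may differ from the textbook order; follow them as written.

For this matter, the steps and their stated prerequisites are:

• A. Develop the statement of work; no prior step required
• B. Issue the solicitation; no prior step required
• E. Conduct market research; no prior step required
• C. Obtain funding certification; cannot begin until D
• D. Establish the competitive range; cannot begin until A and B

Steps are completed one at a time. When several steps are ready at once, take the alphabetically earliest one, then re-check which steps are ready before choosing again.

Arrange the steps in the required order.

A, B, D, C, E

A, B and E have no prerequisites; A has the earlier label, so A is first.
B and E are both available; B has the earlier label → B.
D and E are both available; D has the earlier label → D.
C and E are both available; C has the earlier label → C.
That leaves E as the only ready step → E.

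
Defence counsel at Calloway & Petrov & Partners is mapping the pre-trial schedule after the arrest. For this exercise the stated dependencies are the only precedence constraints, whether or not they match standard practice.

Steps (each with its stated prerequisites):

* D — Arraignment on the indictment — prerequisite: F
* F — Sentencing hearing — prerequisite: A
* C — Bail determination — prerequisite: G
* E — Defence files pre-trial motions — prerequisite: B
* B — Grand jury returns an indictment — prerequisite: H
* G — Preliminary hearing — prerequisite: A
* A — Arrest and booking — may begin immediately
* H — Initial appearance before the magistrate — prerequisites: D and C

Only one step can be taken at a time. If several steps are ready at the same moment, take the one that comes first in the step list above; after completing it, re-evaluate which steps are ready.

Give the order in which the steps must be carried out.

Only A has no prerequisites, so it is first.
F and G are both available; F is listed earlier → F.
D now also ready, so the ready set is {D, G}; D is listed earlier → D.
That leaves G as the only ready step → G.
Next only C has its prerequisites met → C.
H needed D and C, now all done → H.
That leaves B as the only ready step → B.
E is the only step now ready → E.

A F D G C H B E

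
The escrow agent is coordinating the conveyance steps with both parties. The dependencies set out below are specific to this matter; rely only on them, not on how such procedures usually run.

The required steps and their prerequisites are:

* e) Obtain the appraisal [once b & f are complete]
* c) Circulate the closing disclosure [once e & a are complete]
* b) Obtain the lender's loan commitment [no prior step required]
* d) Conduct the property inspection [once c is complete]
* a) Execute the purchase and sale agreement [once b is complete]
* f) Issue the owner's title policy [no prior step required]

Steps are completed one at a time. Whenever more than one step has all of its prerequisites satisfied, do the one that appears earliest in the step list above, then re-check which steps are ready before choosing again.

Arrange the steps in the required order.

b, a, f, e, c, d

Nothing is required for b and f. b is listed earlier → b first.
a now also ready, so the ready set is {a, f}; a is listed earlier → a.
That leaves f as the only ready step → f.
e is the only step now ready → e.
That leaves c as the only ready step → c.
That leaves d as the only ready step → d.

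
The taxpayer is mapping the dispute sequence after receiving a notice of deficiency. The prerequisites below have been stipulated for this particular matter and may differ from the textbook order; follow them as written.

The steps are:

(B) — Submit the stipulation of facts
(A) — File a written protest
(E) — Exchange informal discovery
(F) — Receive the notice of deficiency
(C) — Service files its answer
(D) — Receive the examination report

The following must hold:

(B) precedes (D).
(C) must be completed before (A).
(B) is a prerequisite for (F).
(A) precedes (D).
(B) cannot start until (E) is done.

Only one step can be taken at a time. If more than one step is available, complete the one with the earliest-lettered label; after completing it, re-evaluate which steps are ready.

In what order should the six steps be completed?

(C) and (E) have no prerequisites; (C) has the earlier label, so (C) is first.
Now (A) and (E) have their prerequisites met. (A) has the earlier label, so (A) next.
(E) is the only step now ready → (E).
(B) is the only step now ready → (B).
Now (D) and (F) have their prerequisites met. (D) has the earlier label, so (D) next.
Next only (F) has its prerequisites met → (F).

(C) → (A) → (E) → (B) → (D) → (F)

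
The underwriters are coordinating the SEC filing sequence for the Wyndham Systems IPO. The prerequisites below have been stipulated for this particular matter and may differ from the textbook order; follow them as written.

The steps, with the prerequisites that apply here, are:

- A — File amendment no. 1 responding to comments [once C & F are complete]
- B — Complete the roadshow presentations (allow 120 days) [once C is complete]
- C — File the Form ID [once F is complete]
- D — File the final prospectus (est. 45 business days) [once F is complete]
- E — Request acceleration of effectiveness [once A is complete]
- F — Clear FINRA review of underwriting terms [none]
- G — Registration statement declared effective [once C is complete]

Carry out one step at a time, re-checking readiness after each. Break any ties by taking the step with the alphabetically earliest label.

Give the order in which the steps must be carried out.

F is the only step with nothing outstanding, so it goes first.
C and D are both available; C has the earlier label → C.
A, B, D and G are all available; A has the earlier label → A.
E now also ready, so the ready set is {B, D, E, G}; B has the earlier label → B.
D, E and G are all available; D has the earlier label → D.
Ready: E and G. E has the earlier label → E.
Next only G has its prerequisites met → G.

F, C, A, B, D, E, G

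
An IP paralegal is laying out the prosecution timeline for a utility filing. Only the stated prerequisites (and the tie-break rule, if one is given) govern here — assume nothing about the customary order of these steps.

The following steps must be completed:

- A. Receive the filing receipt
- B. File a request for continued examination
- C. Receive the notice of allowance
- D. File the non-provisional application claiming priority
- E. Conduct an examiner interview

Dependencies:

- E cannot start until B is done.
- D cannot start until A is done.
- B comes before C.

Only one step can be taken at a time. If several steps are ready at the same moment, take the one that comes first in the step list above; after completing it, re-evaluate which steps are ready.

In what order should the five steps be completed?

A, B, C, D, E

A and B have no prerequisites; A is listed earlier, so A is first.
B and D are both available; B is listed earlier → B.
Ready: C, D and E. C is listed earlier → C.
Ready: D and E. D is listed earlier → D.
Next only E has its prerequisites met → E.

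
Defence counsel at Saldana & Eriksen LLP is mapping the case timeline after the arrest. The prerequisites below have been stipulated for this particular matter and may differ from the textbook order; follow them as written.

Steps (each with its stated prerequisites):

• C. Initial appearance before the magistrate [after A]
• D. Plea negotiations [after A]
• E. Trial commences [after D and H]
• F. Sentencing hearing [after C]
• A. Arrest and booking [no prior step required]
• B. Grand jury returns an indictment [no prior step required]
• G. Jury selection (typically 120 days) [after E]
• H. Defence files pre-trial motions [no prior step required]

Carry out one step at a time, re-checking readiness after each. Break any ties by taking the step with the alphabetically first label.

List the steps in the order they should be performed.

A, B, C, D, F, H, E, G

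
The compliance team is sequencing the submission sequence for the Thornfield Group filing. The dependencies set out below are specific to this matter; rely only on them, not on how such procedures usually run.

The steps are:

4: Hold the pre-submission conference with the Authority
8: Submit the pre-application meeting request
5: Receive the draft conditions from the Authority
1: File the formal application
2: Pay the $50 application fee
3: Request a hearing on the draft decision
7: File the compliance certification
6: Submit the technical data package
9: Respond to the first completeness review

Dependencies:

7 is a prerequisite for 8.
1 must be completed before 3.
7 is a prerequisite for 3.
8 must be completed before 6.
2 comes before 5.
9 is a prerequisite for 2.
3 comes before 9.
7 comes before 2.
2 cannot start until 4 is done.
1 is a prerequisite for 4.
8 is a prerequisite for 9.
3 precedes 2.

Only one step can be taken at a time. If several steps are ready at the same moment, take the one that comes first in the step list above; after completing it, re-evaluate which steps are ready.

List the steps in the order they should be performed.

1 → 4 → 7 → 8 → 3 → 6 → 9 → 2 → 5

1 and 7 have no prerequisites; 1 is listed earlier, so 1 is first.
Ready: 4 and 7. 4 is listed earlier → 4.
7 is the only step now ready → 7.
8 and 3 are both available; 8 is listed earlier → 8.
Now 3 and 6 have their prerequisites met. 3 is listed earlier, so 3 next.
6 and 9 are both available; 6 is listed earlier → 6.
9 needed 8 and 3, now all done → 9.
That leaves 2 as the only ready step → 2.
5 needed 2, now all done → 5.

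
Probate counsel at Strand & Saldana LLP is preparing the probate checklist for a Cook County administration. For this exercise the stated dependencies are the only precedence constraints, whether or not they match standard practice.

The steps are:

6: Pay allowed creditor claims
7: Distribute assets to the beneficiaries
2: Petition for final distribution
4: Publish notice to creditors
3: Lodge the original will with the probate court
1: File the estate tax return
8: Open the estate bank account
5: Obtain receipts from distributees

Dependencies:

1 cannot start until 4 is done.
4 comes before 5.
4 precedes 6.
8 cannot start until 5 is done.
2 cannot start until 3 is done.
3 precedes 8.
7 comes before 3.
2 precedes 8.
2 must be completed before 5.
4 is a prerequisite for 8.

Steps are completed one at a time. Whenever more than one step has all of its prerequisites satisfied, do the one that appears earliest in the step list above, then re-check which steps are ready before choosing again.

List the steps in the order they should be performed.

7 4 6 3 2 1 5 8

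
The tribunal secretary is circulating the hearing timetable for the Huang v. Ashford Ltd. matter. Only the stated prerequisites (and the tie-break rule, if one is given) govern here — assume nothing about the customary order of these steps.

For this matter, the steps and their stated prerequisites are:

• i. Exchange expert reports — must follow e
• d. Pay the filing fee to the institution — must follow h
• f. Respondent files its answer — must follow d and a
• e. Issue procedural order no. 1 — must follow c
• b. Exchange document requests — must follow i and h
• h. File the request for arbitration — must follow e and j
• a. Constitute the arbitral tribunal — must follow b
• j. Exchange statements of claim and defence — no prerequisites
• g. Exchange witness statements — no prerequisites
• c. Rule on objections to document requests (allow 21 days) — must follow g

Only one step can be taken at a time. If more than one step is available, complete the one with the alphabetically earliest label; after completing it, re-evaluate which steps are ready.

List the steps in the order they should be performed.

g, c, e, i, j, h, b, a, d, f

g and j have no prerequisites; g has the earlier label, so g is first.
Now c and j have their prerequisites met. c has the earlier label, so c next.
e now also ready, so the ready set is {e, j}; e has the earlier label → e.
Now i and j have their prerequisites met. i has the earlier label, so i next.
j is the only step now ready → j.
h is the only step now ready → h.
b and d are both available; b has the earlier label → b.
a now also ready, so the ready set is {a, d}; a has the earlier label → a.
Next only d has its prerequisites met → d.
f needed a and d, now all done → f.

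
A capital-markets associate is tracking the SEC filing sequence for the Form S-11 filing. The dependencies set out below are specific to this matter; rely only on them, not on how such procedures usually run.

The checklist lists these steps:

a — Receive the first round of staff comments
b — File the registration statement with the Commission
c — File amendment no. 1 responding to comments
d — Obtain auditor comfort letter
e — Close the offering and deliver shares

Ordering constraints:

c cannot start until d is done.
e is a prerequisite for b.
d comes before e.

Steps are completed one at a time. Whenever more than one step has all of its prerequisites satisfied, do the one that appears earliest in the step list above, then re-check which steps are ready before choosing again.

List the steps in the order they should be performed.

Nothing is required for a and d. a is listed earlier → a first.
Next only d has its prerequisites met → d.
Ready: c and e. c is listed earlier → c.
e is the only step now ready → e.
That leaves b as the only ready step → b.

a → d → c → e → b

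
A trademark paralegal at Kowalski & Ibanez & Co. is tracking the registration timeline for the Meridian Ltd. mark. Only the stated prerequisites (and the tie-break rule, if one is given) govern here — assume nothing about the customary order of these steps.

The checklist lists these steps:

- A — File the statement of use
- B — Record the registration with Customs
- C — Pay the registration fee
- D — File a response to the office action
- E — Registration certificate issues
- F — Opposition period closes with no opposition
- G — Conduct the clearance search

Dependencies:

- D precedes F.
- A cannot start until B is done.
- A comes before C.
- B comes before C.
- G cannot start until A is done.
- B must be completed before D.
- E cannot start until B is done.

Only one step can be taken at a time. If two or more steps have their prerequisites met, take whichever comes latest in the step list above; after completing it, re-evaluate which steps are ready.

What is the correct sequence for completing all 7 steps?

Only B has no prerequisites, so it is first.
Ready: E, D and A. E is listed later → E.
Now D and A have their prerequisites met. D is listed later, so D next.
F now also ready, so the ready set is {F, A}; F is listed later → F.
A is the only step now ready → A.
Now G and C have their prerequisites met. G is listed later, so G next.
C is the only step now ready → C.

B, E, D, F, A, G, C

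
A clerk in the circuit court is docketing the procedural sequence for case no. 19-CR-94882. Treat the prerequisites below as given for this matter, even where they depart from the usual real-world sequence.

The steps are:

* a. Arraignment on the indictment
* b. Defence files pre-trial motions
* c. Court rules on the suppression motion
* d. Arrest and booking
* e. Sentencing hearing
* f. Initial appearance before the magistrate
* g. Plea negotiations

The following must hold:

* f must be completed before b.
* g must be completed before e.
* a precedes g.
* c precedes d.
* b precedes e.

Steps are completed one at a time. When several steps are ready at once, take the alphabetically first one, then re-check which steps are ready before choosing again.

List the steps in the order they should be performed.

a → c → d → f → b → g → e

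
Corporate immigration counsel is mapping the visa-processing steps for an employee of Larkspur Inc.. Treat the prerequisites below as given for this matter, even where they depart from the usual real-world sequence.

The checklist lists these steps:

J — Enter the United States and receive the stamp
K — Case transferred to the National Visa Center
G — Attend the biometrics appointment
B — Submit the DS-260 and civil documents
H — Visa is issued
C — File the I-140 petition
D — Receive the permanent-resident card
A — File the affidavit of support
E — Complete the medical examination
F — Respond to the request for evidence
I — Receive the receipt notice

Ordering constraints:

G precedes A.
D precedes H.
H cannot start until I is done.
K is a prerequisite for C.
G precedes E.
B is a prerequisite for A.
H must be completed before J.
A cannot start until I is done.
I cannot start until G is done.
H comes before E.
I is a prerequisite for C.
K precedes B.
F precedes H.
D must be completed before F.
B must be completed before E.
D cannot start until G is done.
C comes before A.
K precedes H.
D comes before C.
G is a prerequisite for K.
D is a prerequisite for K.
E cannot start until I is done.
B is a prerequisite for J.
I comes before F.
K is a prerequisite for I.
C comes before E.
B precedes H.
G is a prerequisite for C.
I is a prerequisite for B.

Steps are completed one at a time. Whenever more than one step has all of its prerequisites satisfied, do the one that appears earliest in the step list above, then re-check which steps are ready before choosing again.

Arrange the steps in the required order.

G, D, K, I, B, C, A, F, H, J, E

G is the only step with nothing outstanding, so it goes first.
Next only D has its prerequisites met → D.
K needed G and D, now all done → K.
That leaves I as the only ready step → I.
Ready: B, C and F. B is listed earlier → B.
Now C and F have their prerequisites met. C is listed earlier, so C next.
A now also ready, so the ready set is {A, F}; A is listed earlier → A.
F is the only step now ready → F.
Next only H has its prerequisites met → H.
Ready: J and E. J is listed earlier → J.
E needed G, B, H, C and I, now all done → E.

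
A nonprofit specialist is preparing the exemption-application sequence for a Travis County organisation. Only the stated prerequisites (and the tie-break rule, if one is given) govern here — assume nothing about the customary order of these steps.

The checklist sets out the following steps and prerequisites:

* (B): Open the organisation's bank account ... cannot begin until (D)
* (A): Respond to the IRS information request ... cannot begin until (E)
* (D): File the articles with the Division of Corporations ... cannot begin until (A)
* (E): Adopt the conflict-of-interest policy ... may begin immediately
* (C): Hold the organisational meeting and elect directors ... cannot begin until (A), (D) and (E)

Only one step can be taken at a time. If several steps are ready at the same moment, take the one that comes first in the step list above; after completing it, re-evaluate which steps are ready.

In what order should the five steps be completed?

(E) (A) (D) (B) (C)

(E) has no prerequisites → (E) first.
Next only (A) has its prerequisites met → (A).
(D) is the only step now ready → (D).
Now (B) and (C) have their prerequisites met. (B) is listed earlier, so (B) next.
(C) is the only step now ready → (C).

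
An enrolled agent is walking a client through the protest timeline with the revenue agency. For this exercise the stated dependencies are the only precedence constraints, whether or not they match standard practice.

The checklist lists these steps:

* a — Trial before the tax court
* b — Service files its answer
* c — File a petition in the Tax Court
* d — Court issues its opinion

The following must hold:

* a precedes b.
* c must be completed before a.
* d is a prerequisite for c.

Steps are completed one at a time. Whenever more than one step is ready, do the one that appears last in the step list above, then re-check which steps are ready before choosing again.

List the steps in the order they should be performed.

Only d has no prerequisites, so it is first.
Next only c has its prerequisites met → c.
That leaves a as the only ready step → a.
Next only b has its prerequisites met → b.

d c a b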